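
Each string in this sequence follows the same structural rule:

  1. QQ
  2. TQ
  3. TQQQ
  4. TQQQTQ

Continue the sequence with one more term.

TQQQTQTQQQ

This is a Fibonacci-style word recurrence s(k) = s(k−1)·s(k−2): e.g. TQ·QQ = TQQQ.
Continuing: TQQQTQ · TQQQ gives term 5.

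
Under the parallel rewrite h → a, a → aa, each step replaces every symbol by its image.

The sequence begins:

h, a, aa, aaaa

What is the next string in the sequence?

Expanding aaaa: a→aa, a→aa, a→aa, a→aa. Concatenated: aa aa aa aa.

aaaaaaaa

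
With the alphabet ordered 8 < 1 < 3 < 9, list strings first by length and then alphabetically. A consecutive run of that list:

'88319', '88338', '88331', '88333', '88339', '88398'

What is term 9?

88399

Advancing 3 positions from 88398 through 88398 → 88391 → 88393 reaches term 9.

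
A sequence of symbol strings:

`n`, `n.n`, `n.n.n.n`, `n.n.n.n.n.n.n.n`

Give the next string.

Each string is two copies of the previous one joined by '.'.
One more doubling of n.n.n.n.n.n.n.n gives the answer.

n.n.n.n.n.n.n.n.n.n.n.n.n.n.n.n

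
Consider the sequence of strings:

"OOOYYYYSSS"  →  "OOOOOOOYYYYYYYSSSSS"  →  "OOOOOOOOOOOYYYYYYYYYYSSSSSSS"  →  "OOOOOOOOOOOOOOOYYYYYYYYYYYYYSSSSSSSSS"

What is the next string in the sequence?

The n-th term is 4n-1 O's then 3n+1 Y's then 2n+1 S's (n = 1, 2, …).
At n = 5 the blocks have lengths 19, 16, 11.

OOOOOOOOOOOOOOOOOOOYYYYYYYYYYYYYYYYSSSSSSSSSSS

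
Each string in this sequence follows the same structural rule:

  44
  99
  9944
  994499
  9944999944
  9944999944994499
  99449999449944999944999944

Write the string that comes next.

Each term (from the third on) is the previous term followed by the one before it: term 3 = 99·44 = 9944.
So term 8 is 99449999449944999944999944·9944999944994499.

994499994499449999449999449944999944994499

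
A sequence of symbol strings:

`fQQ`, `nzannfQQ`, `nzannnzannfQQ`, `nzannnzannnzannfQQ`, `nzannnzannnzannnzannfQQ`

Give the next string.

Every step adds nzann at the front: s(k+1) = nzann·s(k).
One more step from nzannnzannnzannnzannfQQ gives the answer.

nzannnzannnzannnzannnzannfQQ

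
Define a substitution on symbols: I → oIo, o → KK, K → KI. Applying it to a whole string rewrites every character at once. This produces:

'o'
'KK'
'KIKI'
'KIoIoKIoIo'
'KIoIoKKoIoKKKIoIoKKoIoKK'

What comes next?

Applying the rule to each of the 24 symbols of KIoIoKKoIoKKKIoIoKKoIoKK gives the pieces KI oIo KK oIo KK KI KI KK oIo KK KI KI KI oIo KK oIo KK KI KI KK oIo KK KI KI, which concatenate to the answer.

KIoIoKKoIoKKKIKIKKoIoKKKIKIKIoIoKKoIoKKKIKIKKoIoKKKIKI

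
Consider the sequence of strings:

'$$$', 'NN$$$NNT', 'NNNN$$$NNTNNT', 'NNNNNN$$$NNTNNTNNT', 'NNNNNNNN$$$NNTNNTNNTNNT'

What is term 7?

Each term wraps the previous one in NN on the left and NNT on the right.
From NNNNNNNN$$$NNTNNTNNTNNT, 2 further steps: NNNNNNNN$$$NNTNNTNNTNNT → NNNNNNNNNN$$$NNTNNTNNTNNTNNT → (answer).

NNNNNNNNNNNN$$$NNTNNTNNTNNTNNTNNT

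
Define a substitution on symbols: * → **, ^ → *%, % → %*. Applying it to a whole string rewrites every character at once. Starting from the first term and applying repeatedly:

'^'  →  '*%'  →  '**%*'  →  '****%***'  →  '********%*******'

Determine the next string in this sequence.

****************%***************

Applying the rule to each of the 16 symbols of ********%******* gives the pieces ** ** ** ** ** ** ** ** %* ** ** ** ** ** ** **, which concatenate to the answer.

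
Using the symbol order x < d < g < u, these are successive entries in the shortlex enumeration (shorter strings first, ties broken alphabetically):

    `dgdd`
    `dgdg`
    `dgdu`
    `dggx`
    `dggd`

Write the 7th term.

dggu

Continuing the enumeration 2 steps past dggd: dggd → dggg → (answer).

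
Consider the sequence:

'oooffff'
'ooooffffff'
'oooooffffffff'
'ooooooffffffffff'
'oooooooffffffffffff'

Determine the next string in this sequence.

Each string has the form o^{n+1} f^{2n}, where the shown terms are n = 2, 3, 4, 5, 6.
At n = 7 the blocks have lengths 8, 14.

ooooooooffffffffffffff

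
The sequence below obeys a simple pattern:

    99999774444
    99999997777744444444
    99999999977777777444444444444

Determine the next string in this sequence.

Each string has the form 9^{2n+3} 7^{3n-1} 4^{4n} (n = 1, 2, …).
Setting n = 4 gives 11, 11, 16 characters in each block.

99999999999777777777774444444444444444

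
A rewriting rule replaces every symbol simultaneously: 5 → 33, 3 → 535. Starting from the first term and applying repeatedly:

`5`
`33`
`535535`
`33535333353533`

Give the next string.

53553533535335355355355353353533535535

φ(33535333353533) expands symbol-by-symbol to 535 535 33 535 33 535 535 535 535 33 535 33 535 535; joining the 14 pieces gives the next term.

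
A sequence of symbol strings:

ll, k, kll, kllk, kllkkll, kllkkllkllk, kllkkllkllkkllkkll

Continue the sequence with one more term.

kllkkllkllkkllkkllkllkkllkllk

This is a Fibonacci-style word recurrence s(k) = s(k−1)·s(k−2): e.g. k·ll = kll.
The next term joins kllkkllkllkkllkkll and kllkkllkllk.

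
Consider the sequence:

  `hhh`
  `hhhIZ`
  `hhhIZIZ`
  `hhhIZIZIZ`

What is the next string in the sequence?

The strings grow by a fixed suffix IZ each time.
Applying this once more to hhhIZIZIZ:

hhhIZIZIZIZ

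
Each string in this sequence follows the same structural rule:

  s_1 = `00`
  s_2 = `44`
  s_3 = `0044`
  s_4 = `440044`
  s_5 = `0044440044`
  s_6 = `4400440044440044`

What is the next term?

Each term (from the third on) is the two preceding terms concatenated in order: term 3 = 00·44 = 0044.
The next term joins 0044440044 and 4400440044440044.

00444400444400440044440044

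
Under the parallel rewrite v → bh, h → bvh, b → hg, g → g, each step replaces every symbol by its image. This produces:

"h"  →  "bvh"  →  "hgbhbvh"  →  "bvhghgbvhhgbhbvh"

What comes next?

Applying the rule to each of the 16 symbols of bvhghgbvhhgbhbvh gives the pieces hg bh bvh g bvh g hg bh bvh bvh g hg bvh hg bh bvh, which concatenate to the answer.

hgbhbvhgbvhghgbhbvhbvhghgbvhhgbhbvh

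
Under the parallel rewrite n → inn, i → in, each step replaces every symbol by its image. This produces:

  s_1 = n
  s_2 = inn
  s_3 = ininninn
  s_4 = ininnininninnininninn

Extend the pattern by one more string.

ininnininninnininnininninnininninnininnininninnininninn

φ(ininnininninnininninn) expands symbol-by-symbol to in inn in inn inn in inn in inn inn in inn inn in inn in inn inn in inn inn; joining the 21 pieces gives the next term.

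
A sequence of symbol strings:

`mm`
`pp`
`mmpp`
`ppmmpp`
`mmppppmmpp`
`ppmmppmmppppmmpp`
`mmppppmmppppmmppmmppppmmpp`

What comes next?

Each term (from the third on) is the two preceding terms concatenated in order: term 3 = mm·pp = mmpp.
So term 8 is ppmmppmmppppmmpp·mmppppmmppppmmppmmppppmmpp.

ppmmppmmppppmmppmmppppmmppppmmppmmppppmmpp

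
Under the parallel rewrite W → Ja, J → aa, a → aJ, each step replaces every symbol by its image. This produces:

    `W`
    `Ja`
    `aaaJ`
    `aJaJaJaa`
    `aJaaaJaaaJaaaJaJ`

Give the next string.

Rewriting the 16 symbols of aJaaaJaaaJaaaJaJ one by one yields aJ aa aJ aJ aJ aa aJ aJ aJ aa aJ aJ aJ aa aJ aa; concatenated:

aJaaaJaJaJaaaJaJaJaaaJaJaJaaaJaa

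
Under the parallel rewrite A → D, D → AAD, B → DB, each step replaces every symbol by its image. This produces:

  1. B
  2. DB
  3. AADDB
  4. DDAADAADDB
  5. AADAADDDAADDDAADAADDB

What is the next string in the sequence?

DDAADDDAADAADAADDDAADAADAADDDAADDDAADAADDB

Replace each of the 21 characters of AADAADDDAADDDAADAADDB in place — D D AAD D D AAD AAD AAD D D AAD AAD AAD D D AAD D D AAD AAD DB — and concatenate.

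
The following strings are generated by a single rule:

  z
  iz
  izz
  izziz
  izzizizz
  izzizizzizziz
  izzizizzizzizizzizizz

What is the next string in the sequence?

This is a Fibonacci-style word recurrence s(k) = s(k−1)·s(k−2): e.g. iz·z = izz.
The next term joins izzizizzizzizizzizizz and izzizizzizziz.

izzizizzizzizizzizizzizzizizzizziz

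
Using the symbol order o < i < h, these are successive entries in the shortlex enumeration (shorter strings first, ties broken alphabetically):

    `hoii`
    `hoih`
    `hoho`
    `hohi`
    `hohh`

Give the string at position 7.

hioi

Stepping forward 2 times from hohh: hohh → hioo, then the target.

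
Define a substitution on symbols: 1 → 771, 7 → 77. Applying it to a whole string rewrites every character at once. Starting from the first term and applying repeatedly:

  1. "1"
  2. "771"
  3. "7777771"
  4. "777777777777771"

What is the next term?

Rewriting the 15 symbols of 777777777777771 one by one yields 77 77 77 77 77 77 77 77 77 77 77 77 77 77 771; concatenated:

7777777777777777777777777777771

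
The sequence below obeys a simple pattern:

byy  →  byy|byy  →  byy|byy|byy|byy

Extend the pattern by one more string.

Each string is two copies of the previous one joined by '|'.
Doubling byy|byy|byy|byy with '|' between the halves:

byy|byy|byy|byy|byy|byy|byy|byy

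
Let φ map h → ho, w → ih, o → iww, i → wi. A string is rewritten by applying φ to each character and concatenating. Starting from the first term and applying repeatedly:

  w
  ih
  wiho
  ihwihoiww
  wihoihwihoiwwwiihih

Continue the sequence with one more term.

Rewriting the 19 symbols of wihoihwihoiwwwiihih one by one yields ih wi ho iww wi ho ih wi ho iww wi ih ih ih wi wi ho wi ho; concatenated:

ihwihoiwwwihoihwihoiwwwiihihihwiwihowiho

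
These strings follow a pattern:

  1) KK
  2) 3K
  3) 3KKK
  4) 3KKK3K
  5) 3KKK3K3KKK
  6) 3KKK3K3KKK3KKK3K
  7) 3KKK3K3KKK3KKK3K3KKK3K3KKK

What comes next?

3KKK3K3KKK3KKK3K3KKK3K3KKK3KKK3K3KKK3KKK3K

From term 3 onward, concatenate the last term with the second-to-last: 3K·KK = 3KKK, 3KKK·3K = 3KKK3K, …
Continuing: 3KKK3K3KKK3KKK3K3KKK3K3KKK · 3KKK3K3KKK3KKK3K gives term 8.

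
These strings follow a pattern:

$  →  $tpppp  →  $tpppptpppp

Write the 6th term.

The strings grow by a fixed suffix tpppp each time.
From $tpppptpppp, 3 further steps: $tpppptpppp → $tpppptpppptpppp → $tpppptpppptpppptpppp → (answer).

$tpppptpppptpppptpppptpppp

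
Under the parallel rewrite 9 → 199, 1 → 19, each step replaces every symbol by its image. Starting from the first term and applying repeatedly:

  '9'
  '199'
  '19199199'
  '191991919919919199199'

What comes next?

1919919199199191991919919919199199191991919919919199199

Replace each of the 21 characters of 191991919919919199199 in place — 19 199 19 199 199 19 199 19 199 199 19 199 199 19 199 19 199 199 19 199 199 — and concatenate.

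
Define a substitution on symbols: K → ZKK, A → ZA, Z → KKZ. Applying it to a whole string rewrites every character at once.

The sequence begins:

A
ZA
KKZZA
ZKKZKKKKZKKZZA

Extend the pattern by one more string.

Rewriting the 14 symbols of ZKKZKKKKZKKZZA one by one yields KKZ ZKK ZKK KKZ ZKK ZKK ZKK ZKK KKZ ZKK ZKK KKZ KKZ ZA; concatenated:

KKZZKKZKKKKZZKKZKKZKKZKKKKZZKKZKKKKZKKZZA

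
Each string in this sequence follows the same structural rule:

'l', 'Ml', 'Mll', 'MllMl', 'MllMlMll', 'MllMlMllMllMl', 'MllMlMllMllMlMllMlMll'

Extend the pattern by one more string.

MllMlMllMllMlMllMlMllMllMlMllMllMl

This is a Fibonacci-style word recurrence s(k) = s(k−1)·s(k−2): e.g. Ml·l = Mll.
The next term joins MllMlMllMllMlMllMlMll and MllMlMllMllMl.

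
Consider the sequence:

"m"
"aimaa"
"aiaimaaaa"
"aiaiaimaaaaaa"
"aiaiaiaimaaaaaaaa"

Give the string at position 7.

Each term wraps the previous one in ai on the left and aa on the right.
From aiaiaiaimaaaaaaaa, 2 further steps: aiaiaiaimaaaaaaaa → aiaiaiaiaimaaaaaaaaaa → (answer).

aiaiaiaiaiaimaaaaaaaaaaaa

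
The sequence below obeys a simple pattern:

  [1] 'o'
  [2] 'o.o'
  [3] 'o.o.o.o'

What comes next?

s(k+1) = s(k)·.·s(k) — each term doubles the last with '.' between the halves.
Doubling o.o.o.o with '.' between the halves:

o.o.o.o.o.o.o.o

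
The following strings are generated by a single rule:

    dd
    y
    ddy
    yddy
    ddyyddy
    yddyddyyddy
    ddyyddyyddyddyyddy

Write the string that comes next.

yddyddyyddyddyyddyyddyddyyddy

From term 3 onward, concatenate the second-to-last term with the last: dd·y = ddy, y·ddy = yddy, …
So term 8 is yddyddyyddy·ddyyddyyddyddyyddy.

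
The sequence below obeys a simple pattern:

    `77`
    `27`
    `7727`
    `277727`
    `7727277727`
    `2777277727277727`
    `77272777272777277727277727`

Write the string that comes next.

Each term (from the third on) is the two preceding terms concatenated in order: term 3 = 77·27 = 7727.
So term 8 is 2777277727277727·77272777272777277727277727.

277727772727772777272777272777277727277727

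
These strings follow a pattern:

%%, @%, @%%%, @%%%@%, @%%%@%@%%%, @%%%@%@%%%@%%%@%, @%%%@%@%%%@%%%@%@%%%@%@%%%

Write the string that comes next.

This is a Fibonacci-style word recurrence s(k) = s(k−1)·s(k−2): e.g. @%·%% = @%%%.
The next term joins @%%%@%@%%%@%%%@%@%%%@%@%%% and @%%%@%@%%%@%%%@%.

@%%%@%@%%%@%%%@%@%%%@%@%%%@%%%@%@%%%@%%%@%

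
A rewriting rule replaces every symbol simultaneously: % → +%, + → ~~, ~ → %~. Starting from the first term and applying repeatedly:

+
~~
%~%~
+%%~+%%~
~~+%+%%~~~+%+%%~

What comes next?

Applying the rule to each of the 16 symbols of ~~+%+%%~~~+%+%%~ gives the pieces %~ %~ ~~ +% ~~ +% +% %~ %~ %~ ~~ +% ~~ +% +% %~, which concatenate to the answer.

%~%~~~+%~~+%+%%~%~%~~~+%~~+%+%%~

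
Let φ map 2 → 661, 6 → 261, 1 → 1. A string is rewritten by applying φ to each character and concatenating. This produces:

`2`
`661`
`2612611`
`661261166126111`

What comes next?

Replace each of the 15 characters of 661261166126111 in place — 261 261 1 661 261 1 1 261 261 1 661 261 1 1 1 — and concatenate.

2612611661261112612611661261111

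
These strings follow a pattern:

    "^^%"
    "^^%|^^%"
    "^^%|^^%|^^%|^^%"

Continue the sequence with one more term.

^^%|^^%|^^%|^^%|^^%|^^%|^^%|^^%

Each string is two copies of the previous one joined by '|'.
So the next term is two copies of ^^%|^^%|^^%|^^% with '|' between the halves.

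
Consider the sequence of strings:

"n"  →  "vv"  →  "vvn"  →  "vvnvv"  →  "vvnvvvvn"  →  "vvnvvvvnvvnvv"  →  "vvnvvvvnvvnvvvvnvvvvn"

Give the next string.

vvnvvvvnvvnvvvvnvvvvnvvnvvvvnvvnvv

From term 3 onward, concatenate the last term with the second-to-last: vv·n = vvn, vvn·vv = vvnvv, …
So term 8 is vvnvvvvnvvnvvvvnvvvvn·vvnvvvvnvvnvv.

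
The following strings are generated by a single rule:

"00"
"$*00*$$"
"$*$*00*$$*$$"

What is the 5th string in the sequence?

$*$*$*$*00*$$*$$*$$*$$

Each term wraps the previous one in $* on the left and *$$ on the right.
From $*$*00*$$*$$, 2 further steps: $*$*00*$$*$$ → $*$*$*00*$$*$$*$$ → (answer).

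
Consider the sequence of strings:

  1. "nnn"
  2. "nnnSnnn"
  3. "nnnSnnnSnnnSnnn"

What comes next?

s(k+1) = s(k)·S·s(k) — each term doubles the last with 'S' between the halves.
Doubling nnnSnnnSnnnSnnn with 'S' between the halves:

nnnSnnnSnnnSnnnSnnnSnnnSnnnSnnn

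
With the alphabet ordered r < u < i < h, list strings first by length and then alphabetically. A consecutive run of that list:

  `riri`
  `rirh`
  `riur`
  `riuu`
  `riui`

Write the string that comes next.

The successor of riui increments the rightmost position that isn't already h and resets every position after it to r.

riuh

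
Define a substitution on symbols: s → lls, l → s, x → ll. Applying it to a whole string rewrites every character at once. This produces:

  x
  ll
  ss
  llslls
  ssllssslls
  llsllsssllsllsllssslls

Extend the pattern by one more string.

Rewriting the 22 symbols of llsllsssllsllsllssslls one by one yields s s lls s s lls lls lls s s lls s s lls s s lls lls lls s s lls; concatenated:

ssllsssllsllsllsssllsssllsssllsllsllssslls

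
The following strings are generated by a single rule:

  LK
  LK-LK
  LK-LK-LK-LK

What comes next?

LK-LK-LK-LK-LK-LK-LK-LK

Each string is two copies of the previous one joined by '-'.
So the next term is two copies of LK-LK-LK-LK with '-' between the halves.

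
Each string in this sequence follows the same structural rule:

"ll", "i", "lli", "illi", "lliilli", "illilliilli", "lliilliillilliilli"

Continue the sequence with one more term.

This is a Fibonacci-style word recurrence s(k) = s(k−2)·s(k−1): e.g. ll·i = lli.
So term 8 is illilliilli·lliilliillilliilli.

illilliillilliilliillilliilli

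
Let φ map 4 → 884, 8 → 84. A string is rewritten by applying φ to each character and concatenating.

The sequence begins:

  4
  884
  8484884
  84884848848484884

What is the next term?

84884848488484884848488484884848848484884

Applying the rule to each of the 17 symbols of 84884848848484884 gives the pieces 84 884 84 84 884 84 884 84 84 884 84 884 84 884 84 84 884, which concatenate to the answer.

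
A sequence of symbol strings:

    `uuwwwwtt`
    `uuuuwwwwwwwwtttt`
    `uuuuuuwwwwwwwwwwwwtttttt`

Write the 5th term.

uuuuuuuuuuwwwwwwwwwwwwwwwwwwwwtttttttttt

Term n consists of 2n u's, followed by 4n w's, followed by 2n t's (n = 1, 2, …).
For term 5, n = 5, so the run lengths are 10, 20, 10.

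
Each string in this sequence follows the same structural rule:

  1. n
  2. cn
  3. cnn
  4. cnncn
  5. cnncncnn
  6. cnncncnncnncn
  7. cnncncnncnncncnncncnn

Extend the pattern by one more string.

This is a Fibonacci-style word recurrence s(k) = s(k−1)·s(k−2): e.g. cn·n = cnn.
Continuing: cnncncnncnncncnncncnn · cnncncnncnncn gives term 8.

cnncncnncnncncnncncnncnncncnncnncn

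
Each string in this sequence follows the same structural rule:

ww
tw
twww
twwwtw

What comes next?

Each term (from the third on) is the previous term followed by the one before it: term 3 = tw·ww = twww.
So term 5 is twwwtw·twww.

twwwtwtwww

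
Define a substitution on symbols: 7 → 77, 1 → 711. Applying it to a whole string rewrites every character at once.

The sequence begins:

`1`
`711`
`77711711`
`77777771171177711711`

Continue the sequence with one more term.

777777777777777117117771171177777771171177711711

Replace each of the 20 characters of 77777771171177711711 in place — 77 77 77 77 77 77 77 711 711 77 711 711 77 77 77 711 711 77 711 711 — and concatenate.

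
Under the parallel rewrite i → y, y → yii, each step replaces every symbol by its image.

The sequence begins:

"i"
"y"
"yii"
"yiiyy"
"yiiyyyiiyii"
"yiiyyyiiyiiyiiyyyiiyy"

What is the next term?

yiiyyyiiyiiyiiyyyiiyyyiiyyyiiyiiyiiyyyiiyii

φ(yiiyyyiiyiiyiiyyyiiyy) expands symbol-by-symbol to yii y y yii yii yii y y yii y y yii y y yii yii yii y y yii yii; joining the 21 pieces gives the next term.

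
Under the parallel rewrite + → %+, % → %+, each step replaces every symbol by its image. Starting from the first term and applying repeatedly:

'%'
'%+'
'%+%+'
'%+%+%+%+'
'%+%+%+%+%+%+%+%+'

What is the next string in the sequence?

%+%+%+%+%+%+%+%+%+%+%+%+%+%+%+%+

Replace each of the 16 characters of %+%+%+%+%+%+%+%+ in place — %+ %+ %+ %+ %+ %+ %+ %+ %+ %+ %+ %+ %+ %+ %+ %+ — and concatenate.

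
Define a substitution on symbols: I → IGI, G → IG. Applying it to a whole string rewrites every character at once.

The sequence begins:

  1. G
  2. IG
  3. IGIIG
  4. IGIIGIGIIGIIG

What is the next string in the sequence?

IGIIGIGIIGIIGIGIIGIGIIGIIGIGIIGIIG

Applying the rule to each of the 13 symbols of IGIIGIGIIGIIG gives the pieces IGI IG IGI IGI IG IGI IG IGI IGI IG IGI IGI IG, which concatenate to the answer.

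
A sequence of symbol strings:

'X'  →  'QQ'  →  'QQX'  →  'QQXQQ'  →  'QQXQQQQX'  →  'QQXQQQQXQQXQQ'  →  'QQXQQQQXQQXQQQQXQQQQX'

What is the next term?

QQXQQQQXQQXQQQQXQQQQXQQXQQQQXQQXQQ

This is a Fibonacci-style word recurrence s(k) = s(k−1)·s(k−2): e.g. QQ·X = QQX.
The next term joins QQXQQQQXQQXQQQQXQQQQX and QQXQQQQXQQXQQ.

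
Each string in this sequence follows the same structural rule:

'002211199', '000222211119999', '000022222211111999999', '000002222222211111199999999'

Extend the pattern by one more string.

000000222222222211111119999999999

Each string has the form 0^{n+1} 2^{2n} 1^{n+2} 9^{2n} (n = 1, 2, …).
For the next term, n = 5, so the run lengths are 6, 10, 7, 10.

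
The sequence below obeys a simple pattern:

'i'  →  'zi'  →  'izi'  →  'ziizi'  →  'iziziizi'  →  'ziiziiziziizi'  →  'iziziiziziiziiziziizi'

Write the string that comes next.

Each term (from the third on) is the two preceding terms concatenated in order: term 3 = i·zi = izi.
The next term joins ziiziiziziizi and iziziiziziiziiziziizi.

ziiziiziziiziiziziiziziiziiziziizi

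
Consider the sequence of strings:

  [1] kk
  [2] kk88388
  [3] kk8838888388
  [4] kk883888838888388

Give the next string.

Every step adds 88388 to the end: s(k+1) = s(k)·88388.
Applying this once more to kk883888838888388:

kk88388883888838888388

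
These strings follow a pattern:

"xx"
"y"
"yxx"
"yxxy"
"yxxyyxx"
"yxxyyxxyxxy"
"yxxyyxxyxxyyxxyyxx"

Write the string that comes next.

This is a Fibonacci-style word recurrence s(k) = s(k−1)·s(k−2): e.g. y·xx = yxx.
Continuing: yxxyyxxyxxyyxxyyxx · yxxyyxxyxxy gives term 8.

yxxyyxxyxxyyxxyyxxyxxyyxxyxxy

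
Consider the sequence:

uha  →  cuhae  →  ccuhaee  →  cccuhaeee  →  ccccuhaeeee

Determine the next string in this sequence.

Each term wraps the previous one in c on the left and e on the right.
Applying this once more to ccccuhaeeee:

cccccuhaeeeee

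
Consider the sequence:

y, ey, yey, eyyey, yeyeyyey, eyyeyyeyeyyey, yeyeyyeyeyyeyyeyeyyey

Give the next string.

From term 3 onward, concatenate the second-to-last term with the last: y·ey = yey, ey·yey = eyyey, …
So term 8 is eyyeyyeyeyyey·yeyeyyeyeyyeyyeyeyyey.

eyyeyyeyeyyeyyeyeyyeyeyyeyyeyeyyey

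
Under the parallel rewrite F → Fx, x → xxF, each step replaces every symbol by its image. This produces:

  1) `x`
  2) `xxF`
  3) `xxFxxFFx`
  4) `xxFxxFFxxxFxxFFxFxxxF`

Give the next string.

Replace each of the 21 characters of xxFxxFFxxxFxxFFxFxxxF in place — xxF xxF Fx xxF xxF Fx Fx xxF xxF xxF Fx xxF xxF Fx Fx xxF Fx xxF xxF xxF Fx — and concatenate.

xxFxxFFxxxFxxFFxFxxxFxxFxxFFxxxFxxFFxFxxxFFxxxFxxFxxFFx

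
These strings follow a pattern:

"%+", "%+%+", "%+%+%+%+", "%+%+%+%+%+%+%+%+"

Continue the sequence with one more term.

%+%+%+%+%+%+%+%+%+%+%+%+%+%+%+%+

s(k+1) = s(k)·s(k) — each term doubles the last.
So the next term is two copies of %+%+%+%+%+%+%+%+.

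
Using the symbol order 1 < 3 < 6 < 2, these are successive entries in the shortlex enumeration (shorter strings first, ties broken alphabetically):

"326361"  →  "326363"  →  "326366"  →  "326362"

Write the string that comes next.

The successor of 326362 increments the rightmost position that isn't already 2 and resets every position after it to 1.

326321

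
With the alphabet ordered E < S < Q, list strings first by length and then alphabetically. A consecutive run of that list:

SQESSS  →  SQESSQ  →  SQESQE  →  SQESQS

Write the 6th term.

SQEQEE

Continuing the enumeration 2 steps past SQESQS: SQESQS → SQESQQ → (answer).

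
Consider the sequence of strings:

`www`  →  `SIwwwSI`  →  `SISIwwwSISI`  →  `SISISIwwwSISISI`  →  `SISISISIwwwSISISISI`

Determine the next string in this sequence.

Every step adds SI to the front and SI to the end of the previous string.
So the next term is SI·SISISISIwwwSISISISI·SI.

SISISISISIwwwSISISISISI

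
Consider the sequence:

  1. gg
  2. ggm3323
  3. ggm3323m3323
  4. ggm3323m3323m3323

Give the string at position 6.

ggm3323m3323m3323m3323m3323

The strings grow by a fixed suffix m3323 each time.
From ggm3323m3323m3323, 2 further steps: ggm3323m3323m3323 → ggm3323m3323m3323m3323 → (answer).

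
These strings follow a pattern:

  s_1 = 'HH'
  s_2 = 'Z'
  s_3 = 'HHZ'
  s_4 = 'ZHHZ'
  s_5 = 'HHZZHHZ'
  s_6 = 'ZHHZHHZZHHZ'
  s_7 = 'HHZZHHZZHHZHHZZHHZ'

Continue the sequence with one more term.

ZHHZHHZZHHZHHZZHHZZHHZHHZZHHZ

From term 3 onward, concatenate the second-to-last term with the last: HH·Z = HHZ, Z·HHZ = ZHHZ, …
The next term joins ZHHZHHZZHHZ and HHZZHHZZHHZHHZZHHZ.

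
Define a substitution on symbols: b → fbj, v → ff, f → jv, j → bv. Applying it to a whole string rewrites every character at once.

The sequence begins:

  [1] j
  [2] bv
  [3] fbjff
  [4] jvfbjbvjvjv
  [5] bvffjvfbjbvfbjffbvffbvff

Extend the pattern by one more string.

Replace each of the 24 characters of bvffjvfbjbvfbjffbvffbvff in place — fbj ff jv jv bv ff jv fbj bv fbj ff jv fbj bv jv jv fbj ff jv jv fbj ff jv jv — and concatenate.

fbjffjvjvbvffjvfbjbvfbjffjvfbjbvjvjvfbjffjvjvfbjffjvjv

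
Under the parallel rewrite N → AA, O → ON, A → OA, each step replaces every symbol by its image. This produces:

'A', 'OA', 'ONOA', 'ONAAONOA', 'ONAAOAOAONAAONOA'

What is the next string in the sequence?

φ(ONAAOAOAONAAONOA) expands symbol-by-symbol to ON AA OA OA ON OA ON OA ON AA OA OA ON AA ON OA; joining the 16 pieces gives the next term.

ONAAOAOAONOAONOAONAAOAOAONAAONOA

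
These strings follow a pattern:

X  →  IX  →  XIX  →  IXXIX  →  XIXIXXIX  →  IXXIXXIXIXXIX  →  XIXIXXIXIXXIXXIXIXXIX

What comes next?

IXXIXXIXIXXIXXIXIXXIXIXXIXXIXIXXIX

Each term (from the third on) is the two preceding terms concatenated in order: term 3 = X·IX = XIX.
Continuing: IXXIXXIXIXXIX · XIXIXXIXIXXIXXIXIXXIX gives term 8.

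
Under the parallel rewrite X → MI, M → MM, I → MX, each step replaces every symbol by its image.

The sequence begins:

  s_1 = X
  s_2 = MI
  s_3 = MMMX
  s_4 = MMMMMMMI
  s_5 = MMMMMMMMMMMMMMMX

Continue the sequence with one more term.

MMMMMMMMMMMMMMMMMMMMMMMMMMMMMMMI

φ(MMMMMMMMMMMMMMMX) expands symbol-by-symbol to MM MM MM MM MM MM MM MM MM MM MM MM MM MM MM MI; joining the 16 pieces gives the next term.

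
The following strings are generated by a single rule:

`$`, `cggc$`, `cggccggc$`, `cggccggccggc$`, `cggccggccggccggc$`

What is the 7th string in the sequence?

The strings grow by a fixed prefix cggc each time.
From cggccggccggccggc$, 2 further steps: cggccggccggccggc$ → cggccggccggccggccggc$ → (answer).

cggccggccggccggccggccggc$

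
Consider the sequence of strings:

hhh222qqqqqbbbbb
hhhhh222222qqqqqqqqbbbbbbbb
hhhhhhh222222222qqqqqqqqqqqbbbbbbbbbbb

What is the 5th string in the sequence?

hhhhhhhhhhh222222222222222qqqqqqqqqqqqqqqqqbbbbbbbbbbbbbbbbb

Each string has the form h^{2n+1} 2^{3n} q^{3n+2} b^{3n+2} (n = 1, 2, …).
Setting n = 5 gives 11, 15, 17, 17 characters in each block.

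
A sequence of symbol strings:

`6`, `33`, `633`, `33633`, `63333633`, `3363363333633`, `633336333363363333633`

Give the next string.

This is a Fibonacci-style word recurrence s(k) = s(k−2)·s(k−1): e.g. 6·33 = 633.
Continuing: 3363363333633 · 633336333363363333633 gives term 8.

3363363333633633336333363363333633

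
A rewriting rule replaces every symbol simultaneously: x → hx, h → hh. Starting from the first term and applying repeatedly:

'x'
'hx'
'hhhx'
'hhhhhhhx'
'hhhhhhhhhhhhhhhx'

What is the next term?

hhhhhhhhhhhhhhhhhhhhhhhhhhhhhhhx

Replace each of the 16 characters of hhhhhhhhhhhhhhhx in place — hh hh hh hh hh hh hh hh hh hh hh hh hh hh hh hx — and concatenate.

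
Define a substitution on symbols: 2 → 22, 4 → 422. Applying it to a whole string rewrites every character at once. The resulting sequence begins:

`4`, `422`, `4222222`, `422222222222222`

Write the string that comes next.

Rewriting the 15 symbols of 422222222222222 one by one yields 422 22 22 22 22 22 22 22 22 22 22 22 22 22 22; concatenated:

4222222222222222222222222222222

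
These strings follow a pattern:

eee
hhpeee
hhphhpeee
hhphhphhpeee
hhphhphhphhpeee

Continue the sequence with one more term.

The strings grow by a fixed prefix hhp each time.
One more step from hhphhphhphhpeee gives the answer.

hhphhphhphhphhpeee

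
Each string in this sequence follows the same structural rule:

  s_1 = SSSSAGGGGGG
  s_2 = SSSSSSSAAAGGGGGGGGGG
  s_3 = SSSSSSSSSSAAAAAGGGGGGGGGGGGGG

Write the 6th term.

Each string has the form S^{3n+1} A^{2n-1} G^{4n+2} (n = 1, 2, …).
At n = 6 the blocks have lengths 19, 11, 26.

SSSSSSSSSSSSSSSSSSSAAAAAAAAAAAGGGGGGGGGGGGGGGGGGGGGGGGGG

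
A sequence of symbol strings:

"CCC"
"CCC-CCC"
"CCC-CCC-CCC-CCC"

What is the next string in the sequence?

Every step duplicates the string with '-' between the halves.
So the next term is two copies of CCC-CCC-CCC-CCC with '-' between the halves.

CCC-CCC-CCC-CCC-CCC-CCC-CCC-CCC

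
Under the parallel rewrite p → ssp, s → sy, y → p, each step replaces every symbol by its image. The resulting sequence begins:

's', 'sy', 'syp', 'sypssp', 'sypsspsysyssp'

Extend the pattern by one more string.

sypsspsysysspsypsypsysyssp

φ(sypsspsysyssp) expands symbol-by-symbol to sy p ssp sy sy ssp sy p sy p sy sy ssp; joining the 13 pieces gives the next term.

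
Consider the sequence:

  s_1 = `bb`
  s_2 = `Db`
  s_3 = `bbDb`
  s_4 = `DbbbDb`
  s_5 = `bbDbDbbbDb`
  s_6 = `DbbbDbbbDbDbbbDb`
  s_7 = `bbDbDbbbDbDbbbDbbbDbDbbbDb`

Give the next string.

From term 3 onward, concatenate the second-to-last term with the last: bb·Db = bbDb, Db·bbDb = DbbbDb, …
Continuing: DbbbDbbbDbDbbbDb · bbDbDbbbDbDbbbDbbbDbDbbbDb gives term 8.

DbbbDbbbDbDbbbDbbbDbDbbbDbDbbbDbbbDbDbbbDb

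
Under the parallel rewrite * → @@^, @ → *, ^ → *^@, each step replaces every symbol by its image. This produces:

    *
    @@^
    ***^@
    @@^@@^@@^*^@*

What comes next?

Applying the rule to each of the 13 symbols of @@^@@^@@^*^@* gives the pieces * * *^@ * * *^@ * * *^@ @@^ *^@ * @@^, which concatenate to the answer.

***^@***^@***^@@@^*^@*@@^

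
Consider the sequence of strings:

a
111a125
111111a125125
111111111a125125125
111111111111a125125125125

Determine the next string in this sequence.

111111111111111a125125125125125

Each term wraps the previous one in 111 on the left and 125 on the right.
So the next term is 111·111111111111a125125125125·125.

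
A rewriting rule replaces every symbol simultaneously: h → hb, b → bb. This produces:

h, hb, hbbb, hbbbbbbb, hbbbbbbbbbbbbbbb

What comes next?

Applying the rule to each of the 16 symbols of hbbbbbbbbbbbbbbb gives the pieces hb bb bb bb bb bb bb bb bb bb bb bb bb bb bb bb, which concatenate to the answer.

hbbbbbbbbbbbbbbbbbbbbbbbbbbbbbbb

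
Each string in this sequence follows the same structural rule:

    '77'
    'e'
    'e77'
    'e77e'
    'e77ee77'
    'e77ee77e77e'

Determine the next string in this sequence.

e77ee77e77ee77ee77

Each term (from the third on) is the previous term followed by the one before it: term 3 = e·77 = e77.
So term 7 is e77ee77e77e·e77ee77.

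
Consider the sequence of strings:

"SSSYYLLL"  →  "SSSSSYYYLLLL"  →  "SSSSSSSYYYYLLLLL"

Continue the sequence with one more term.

Term n consists of 2n-1 S's, followed by n Y's, followed by n+1 L's, where the shown terms are n = 2, 3, 4.
For the next term, n = 5, so the run lengths are 9, 5, 6.

SSSSSSSSSYYYYYLLLLLL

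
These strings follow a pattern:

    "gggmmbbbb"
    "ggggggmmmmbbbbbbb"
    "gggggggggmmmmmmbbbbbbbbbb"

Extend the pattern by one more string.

ggggggggggggmmmmmmmmbbbbbbbbbbbbb

Reading off run lengths: g runs 3, 6, 9; m runs 2, 4, 6; b runs 4, 7, 10 — each is linear in n (n = 1, 2, …).
Setting n = 4 gives 12, 8, 13 characters in each block.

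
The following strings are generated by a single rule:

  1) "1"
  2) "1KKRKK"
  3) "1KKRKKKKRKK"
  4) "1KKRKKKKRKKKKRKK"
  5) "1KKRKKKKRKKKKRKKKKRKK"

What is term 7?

1KKRKKKKRKKKKRKKKKRKKKKRKKKKRKK

Every step adds KKRKK to the end: s(k+1) = s(k)·KKRKK.
From 1KKRKKKKRKKKKRKKKKRKK, 2 further steps: 1KKRKKKKRKKKKRKKKKRKK → 1KKRKKKKRKKKKRKKKKRKKKKRKK → (answer).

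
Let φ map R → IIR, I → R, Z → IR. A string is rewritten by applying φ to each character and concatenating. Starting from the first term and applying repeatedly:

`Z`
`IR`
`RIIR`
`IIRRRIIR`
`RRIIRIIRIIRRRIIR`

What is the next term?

φ(RRIIRIIRIIRRRIIR) expands symbol-by-symbol to IIR IIR R R IIR R R IIR R R IIR IIR IIR R R IIR; joining the 16 pieces gives the next term.

IIRIIRRRIIRRRIIRRRIIRIIRIIRRRIIR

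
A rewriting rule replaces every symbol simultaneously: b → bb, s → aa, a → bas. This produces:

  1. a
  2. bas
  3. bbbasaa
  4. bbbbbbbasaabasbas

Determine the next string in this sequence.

bbbbbbbbbbbbbbbasaabasbasbbbasaabbbasaa

Replace each of the 17 characters of bbbbbbbasaabasbas in place — bb bb bb bb bb bb bb bas aa bas bas bb bas aa bb bas aa — and concatenate.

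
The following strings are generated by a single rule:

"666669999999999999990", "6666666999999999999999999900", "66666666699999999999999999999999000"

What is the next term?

Reading off run lengths: 6 runs 5, 7, 9; 9 runs 15, 19, 23; 0 runs 1, 2, 3 — each is linear in n, where the shown terms are n = 3, 4, 5.
For the next term, n = 6, so the run lengths are 11, 27, 4.

666666666669999999999999999999999999990000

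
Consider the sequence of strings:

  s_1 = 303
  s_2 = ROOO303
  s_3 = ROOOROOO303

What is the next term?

ROOOROOOROOO303

Each term is the previous one with ROOO prepended.
One more step from ROOOROOO303 gives the answer.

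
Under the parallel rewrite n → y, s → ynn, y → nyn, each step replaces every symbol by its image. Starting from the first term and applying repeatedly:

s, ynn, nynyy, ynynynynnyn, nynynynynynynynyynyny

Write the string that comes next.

Replace each of the 21 characters of nynynynynynynynyynyny in place — y nyn y nyn y nyn y nyn y nyn y nyn y nyn y nyn nyn y nyn y nyn — and concatenate.

ynynynynynynynynynynynynynynynynnynynynynyn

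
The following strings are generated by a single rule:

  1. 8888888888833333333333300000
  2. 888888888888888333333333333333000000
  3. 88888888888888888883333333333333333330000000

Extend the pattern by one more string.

8888888888888888888888833333333333333333333300000000

The n-th term is 4n-1 8's then 3n+3 3's then n+2 0's, where the shown terms are n = 3, 4, 5.
Setting n = 6 gives 23, 21, 8 characters in each block.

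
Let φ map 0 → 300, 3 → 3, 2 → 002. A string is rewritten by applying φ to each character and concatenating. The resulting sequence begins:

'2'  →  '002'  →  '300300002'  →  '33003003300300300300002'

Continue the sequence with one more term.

Applying the rule to each of the 23 symbols of 33003003300300300300002 gives the pieces 3 3 300 300 3 300 300 3 3 300 300 3 300 300 3 300 300 3 300 300 300 300 002, which concatenate to the answer.

33300300330030033300300330030033003003300300300300002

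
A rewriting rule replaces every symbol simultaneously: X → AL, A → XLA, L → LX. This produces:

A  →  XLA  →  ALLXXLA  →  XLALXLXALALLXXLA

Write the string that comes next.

ALLXXLALXALLXALXLALXXLALXLXALALLXXLA

φ(XLALXLXALALLXXLA) expands symbol-by-symbol to AL LX XLA LX AL LX AL XLA LX XLA LX LX AL AL LX XLA; joining the 16 pieces gives the next term.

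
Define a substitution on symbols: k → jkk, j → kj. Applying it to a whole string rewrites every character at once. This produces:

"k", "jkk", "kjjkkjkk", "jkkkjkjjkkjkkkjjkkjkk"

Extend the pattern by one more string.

Rewriting the 21 symbols of jkkkjkjjkkjkkkjjkkjkk one by one yields kj jkk jkk jkk kj jkk kj kj jkk jkk kj jkk jkk jkk kj kj jkk jkk kj jkk jkk; concatenated:

kjjkkjkkjkkkjjkkkjkjjkkjkkkjjkkjkkjkkkjkjjkkjkkkjjkkjkk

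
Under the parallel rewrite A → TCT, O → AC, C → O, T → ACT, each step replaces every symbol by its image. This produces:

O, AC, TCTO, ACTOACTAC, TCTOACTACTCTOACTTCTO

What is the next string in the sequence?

Replace each of the 20 characters of TCTOACTACTCTOACTTCTO in place — ACT O ACT AC TCT O ACT TCT O ACT O ACT AC TCT O ACT ACT O ACT AC — and concatenate.

ACTOACTACTCTOACTTCTOACTOACTACTCTOACTACTOACTAC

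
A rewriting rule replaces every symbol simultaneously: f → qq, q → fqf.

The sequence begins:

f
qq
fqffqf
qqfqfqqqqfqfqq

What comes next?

φ(qqfqfqqqqfqfqq) expands symbol-by-symbol to fqf fqf qq fqf qq fqf fqf fqf fqf qq fqf qq fqf fqf; joining the 14 pieces gives the next term.

fqffqfqqfqfqqfqffqffqffqfqqfqfqqfqffqf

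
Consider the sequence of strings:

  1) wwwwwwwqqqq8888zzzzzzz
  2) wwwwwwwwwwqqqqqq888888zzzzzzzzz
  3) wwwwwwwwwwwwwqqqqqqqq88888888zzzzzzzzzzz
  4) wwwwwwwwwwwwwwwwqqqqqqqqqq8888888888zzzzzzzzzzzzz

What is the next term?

Reading off run lengths: w runs 7, 10, 13, 16; q runs 4, 6, 8, 10; 8 runs 4, 6, 8, 10; z runs 7, 9, 11, 13 — each is linear in n, where the shown terms are n = 2, 3, 4, 5.
At n = 6 the blocks have lengths 19, 12, 12, 15.

wwwwwwwwwwwwwwwwwwwqqqqqqqqqqqq888888888888zzzzzzzzzzzzzzz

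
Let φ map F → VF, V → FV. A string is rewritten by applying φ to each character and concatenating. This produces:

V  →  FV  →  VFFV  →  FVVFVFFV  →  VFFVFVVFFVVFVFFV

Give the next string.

φ(VFFVFVVFFVVFVFFV) expands symbol-by-symbol to FV VF VF FV VF FV FV VF VF FV FV VF FV VF VF FV; joining the 16 pieces gives the next term.

FVVFVFFVVFFVFVVFVFFVFVVFFVVFVFFV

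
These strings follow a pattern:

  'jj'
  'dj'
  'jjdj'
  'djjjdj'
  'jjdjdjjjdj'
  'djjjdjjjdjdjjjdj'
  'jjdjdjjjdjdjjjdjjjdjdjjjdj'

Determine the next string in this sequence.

djjjdjjjdjdjjjdjjjdjdjjjdjdjjjdjjjdjdjjjdj

From term 3 onward, concatenate the second-to-last term with the last: jj·dj = jjdj, dj·jjdj = djjjdj, …
So term 8 is djjjdjjjdjdjjjdj·jjdjdjjjdjdjjjdjjjdjdjjjdj.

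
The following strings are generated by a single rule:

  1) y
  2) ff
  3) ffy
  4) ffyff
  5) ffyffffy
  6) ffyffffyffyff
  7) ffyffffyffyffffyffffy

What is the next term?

ffyffffyffyffffyffffyffyffffyffyff

Each term (from the third on) is the previous term followed by the one before it: term 3 = ff·y = ffy.
Continuing: ffyffffyffyffffyffffy · ffyffffyffyff gives term 8.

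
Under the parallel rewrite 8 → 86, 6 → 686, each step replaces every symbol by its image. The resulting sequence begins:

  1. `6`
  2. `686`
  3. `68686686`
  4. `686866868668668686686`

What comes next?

Rewriting the 21 symbols of 686866868668668686686 one by one yields 686 86 686 86 686 686 86 686 86 686 686 86 686 686 86 686 86 686 686 86 686; concatenated:

6868668686686686866868668668686686686866868668668686686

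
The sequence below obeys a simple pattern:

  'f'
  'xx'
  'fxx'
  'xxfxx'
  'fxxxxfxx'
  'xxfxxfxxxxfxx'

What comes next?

fxxxxfxxxxfxxfxxxxfxx

From term 3 onward, concatenate the second-to-last term with the last: f·xx = fxx, xx·fxx = xxfxx, …
Continuing: fxxxxfxx · xxfxxfxxxxfxx gives term 7.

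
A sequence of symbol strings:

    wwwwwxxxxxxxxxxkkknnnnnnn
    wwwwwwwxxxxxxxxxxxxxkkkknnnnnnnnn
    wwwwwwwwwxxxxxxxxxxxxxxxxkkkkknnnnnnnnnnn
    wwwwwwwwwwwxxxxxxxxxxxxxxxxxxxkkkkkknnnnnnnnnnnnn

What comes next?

wwwwwwwwwwwwwxxxxxxxxxxxxxxxxxxxxxxkkkkkkknnnnnnnnnnnnnnn

Each string has the form w^{2n-1} x^{3n+1} k^{n} n^{2n+1}, where the shown terms are n = 3, 4, 5, 6.
At n = 7 the blocks have lengths 13, 22, 7, 15.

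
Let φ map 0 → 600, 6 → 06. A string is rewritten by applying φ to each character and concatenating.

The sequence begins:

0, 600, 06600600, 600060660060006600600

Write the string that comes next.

φ(600060660060006600600) expands symbol-by-symbol to 06 600 600 600 06 600 06 06 600 600 06 600 600 600 06 06 600 600 06 600 600; joining the 21 pieces gives the next term.

0660060060006600060660060006600600600060660060006600600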